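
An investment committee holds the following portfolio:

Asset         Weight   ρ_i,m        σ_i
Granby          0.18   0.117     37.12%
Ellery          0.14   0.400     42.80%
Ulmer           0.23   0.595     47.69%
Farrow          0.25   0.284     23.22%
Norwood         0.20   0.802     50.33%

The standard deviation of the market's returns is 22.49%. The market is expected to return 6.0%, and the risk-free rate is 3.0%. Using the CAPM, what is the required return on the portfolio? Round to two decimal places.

β_Granby = 0.117 × 37.12% / 22.49% = 0.1931
β_Ellery = 0.400 × 42.80% / 22.49% = 0.7612
β_Ulmer = 0.595 × 47.69% / 22.49% = 1.2617
β_Farrow = 0.284 × 23.22% / 22.49% = 0.2932
β_Norwood = 0.802 × 50.33% / 22.49% = 1.7948
β_P = Σ w_i β_i = 0.18×0.1931 + 0.14×0.7612 + 0.23×1.2617 + 0.25×0.2932 + 0.20×1.7948 = 0.8638
MRP = 6.0% − 3.0% = 3.00%
E(R_P) = R_f + β_P × MRP = 3.0% + 0.8638 × 3.0% = 5.59%

5.59%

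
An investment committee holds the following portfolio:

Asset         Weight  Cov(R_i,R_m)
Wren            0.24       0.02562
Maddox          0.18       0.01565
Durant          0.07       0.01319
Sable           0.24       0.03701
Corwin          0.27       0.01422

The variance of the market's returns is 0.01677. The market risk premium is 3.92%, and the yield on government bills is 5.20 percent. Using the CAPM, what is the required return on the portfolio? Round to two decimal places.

β_Wren = 0.02562 / 0.01677 = 1.5277
β_Maddox = 0.01565 / 0.01677 = 0.9332
β_Durant = 0.01319 / 0.01677 = 0.7865
β_Sable = 0.03701 / 0.01677 = 2.2069
β_Corwin = 0.01422 / 0.01677 = 0.8479
β_P = Σ w_i β_i = 0.24×1.5277 + 0.18×0.9332 + 0.07×0.7865 + 0.24×2.2069 + 0.27×0.8479 = 1.3483
E(R_P) = R_f + β_P × MRP = 5.20% + 1.3483 × 3.92% = 10.49%

10.49%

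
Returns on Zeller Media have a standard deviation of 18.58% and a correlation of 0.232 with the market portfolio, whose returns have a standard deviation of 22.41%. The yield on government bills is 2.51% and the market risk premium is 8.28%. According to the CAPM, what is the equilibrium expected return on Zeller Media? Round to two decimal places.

β = ρ × σ_i / σ_m = 0.232 × 18.58% / 22.41% = 0.1923
E(R) = 2.51% + 0.1923 × 8.28% = 4.10%

4.10%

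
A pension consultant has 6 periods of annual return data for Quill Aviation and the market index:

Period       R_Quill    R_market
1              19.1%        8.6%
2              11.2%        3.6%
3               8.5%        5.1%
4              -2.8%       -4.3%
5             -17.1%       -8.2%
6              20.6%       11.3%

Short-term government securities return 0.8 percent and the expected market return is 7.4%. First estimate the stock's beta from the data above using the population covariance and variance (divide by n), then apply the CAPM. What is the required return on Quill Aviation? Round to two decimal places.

13.08%

Mean R_i = (19.1 + 11.2 + 8.5 − 2.8 − 17.1 + 20.6) / 6 = 6.5833%
Mean R_m = (8.6 + 3.6 + 5.1 − 4.3 − 8.2 + 11.3) / 6 = 2.6833%
Σ(R_i − R̄_i)(R_m − R̄_m) = 526.9783  ⇒  Cov = 526.9783 / 6 = 87.8297
Σ(R_m − R̄_m)² = 283.1483  ⇒  Var(R_m) = 283.1483 / 6 = 47.1914
β = Cov / Var(R_m) = 87.8297 / 47.1914 = 1.8611
MRP = 7.4% − 0.8% = 6.60%
E(R) = R_f + β × MRP = 0.8% + 1.8611 × 6.6% = 13.08%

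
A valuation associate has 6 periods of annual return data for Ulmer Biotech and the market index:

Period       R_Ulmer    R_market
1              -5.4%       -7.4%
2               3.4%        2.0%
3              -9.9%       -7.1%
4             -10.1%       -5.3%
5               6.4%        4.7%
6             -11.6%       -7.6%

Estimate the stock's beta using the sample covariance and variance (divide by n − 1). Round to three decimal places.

Mean R_i = (-5.4 + 3.4 − 9.9 − 10.1 + 6.4 − 11.6) / 6 = -4.5333%
Mean R_m = (-7.4 + 2.0 − 7.1 − 5.3 + 4.7 − 7.6) / 6 = -3.4500%
Σ(R_i − R̄_i)(R_m − R̄_m) = 194.9800  ⇒  Cov = 194.9800 / 5 = 38.9960
Σ(R_m − R̄_m)² = 145.6950  ⇒  Var(R_m) = 145.6950 / 5 = 29.1390
β = Cov / Var(R_m) = 38.9960 / 29.1390 = 1.3383

1.338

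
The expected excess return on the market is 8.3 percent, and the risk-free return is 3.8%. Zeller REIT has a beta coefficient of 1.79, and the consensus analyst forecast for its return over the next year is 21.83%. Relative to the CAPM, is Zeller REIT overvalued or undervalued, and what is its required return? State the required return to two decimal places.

Undervalued; required return 18.66%

Required return = R_f + β·MRP = 3.8% + 1.79 × 8.3% = 18.66%
Forecast 21.83% > required 18.66% → the stock plots above the SML → undervalued.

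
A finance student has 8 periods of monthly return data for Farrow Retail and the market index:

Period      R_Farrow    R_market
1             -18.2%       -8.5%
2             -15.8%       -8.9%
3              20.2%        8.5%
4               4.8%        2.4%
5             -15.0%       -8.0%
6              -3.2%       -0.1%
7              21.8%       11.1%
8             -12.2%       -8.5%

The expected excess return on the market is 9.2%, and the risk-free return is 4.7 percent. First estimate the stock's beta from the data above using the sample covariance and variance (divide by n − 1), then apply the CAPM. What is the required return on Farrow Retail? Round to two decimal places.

22.64%

Mean R_i = (-18.2 − 15.8 + 20.2 + 4.8 − 15.0 − 3.2 + 21.8 − 12.2) / 8 = -2.2000%
Mean R_m = (-8.5 − 8.9 + 8.5 + 2.4 − 8.0 − 0.1 + 11.1 − 8.5) / 8 = -1.5000%
Σ(R_i − R̄_i)(R_m − R̄_m) = 918.1400  ⇒  Cov = 918.1400 / 7 = 131.1629
Σ(R_m − R̄_m)² = 470.9400  ⇒  Var(R_m) = 470.9400 / 7 = 67.2771
β = Cov / Var(R_m) = 131.1629 / 67.2771 = 1.9496
E(R) = R_f + β × MRP = 4.7% + 1.9496 × 9.2% = 22.64%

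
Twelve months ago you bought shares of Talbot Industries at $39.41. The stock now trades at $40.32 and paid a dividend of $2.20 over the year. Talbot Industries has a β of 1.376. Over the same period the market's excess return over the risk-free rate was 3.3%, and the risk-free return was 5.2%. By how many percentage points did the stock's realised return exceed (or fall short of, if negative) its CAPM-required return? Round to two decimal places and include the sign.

Realised HPR = (P1 + D1 − P0) / P0 = (40.32 + 2.20 − 39.41) / 39.41 = 3.11 / 39.41 = 7.8914%
CAPM required = R_f + β·MRP = 5.2% + 1.376 × 3.3% = 9.7408%
α = realised − required = 7.8914% − 9.7408% = -1.85%

-1.85%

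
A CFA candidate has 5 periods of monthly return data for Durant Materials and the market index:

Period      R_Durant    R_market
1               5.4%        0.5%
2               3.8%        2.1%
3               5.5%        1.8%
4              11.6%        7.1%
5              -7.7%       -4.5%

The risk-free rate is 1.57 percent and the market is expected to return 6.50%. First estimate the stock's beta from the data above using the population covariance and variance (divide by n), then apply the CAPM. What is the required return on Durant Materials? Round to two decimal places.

9.57%

Mean R_i = (5.4 + 3.8 + 5.5 + 11.6 − 7.7) / 5 = 3.7200%
Mean R_m = (0.5 + 2.1 + 1.8 + 7.1 − 4.5) / 5 = 1.4000%
Σ(R_i − R̄_i)(R_m − R̄_m) = 111.5500  ⇒  Cov = 111.5500 / 5 = 22.3100
Σ(R_m − R̄_m)² = 68.7600  ⇒  Var(R_m) = 68.7600 / 5 = 13.7520
β = Cov / Var(R_m) = 22.3100 / 13.7520 = 1.6223
MRP = 6.50% − 1.57% = 4.93%
E(R) = R_f + β × MRP = 1.57% + 1.6223 × 4.93% = 9.57%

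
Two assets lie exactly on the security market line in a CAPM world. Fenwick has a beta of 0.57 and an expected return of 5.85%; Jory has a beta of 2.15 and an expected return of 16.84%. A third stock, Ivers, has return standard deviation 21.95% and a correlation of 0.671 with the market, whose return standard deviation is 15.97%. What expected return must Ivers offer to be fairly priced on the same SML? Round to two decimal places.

8.30%

MRP = (16.84% − 5.85%) / (2.15 − 0.57) = 6.9557%
R_f = 5.85% − 0.57 × 6.9557% = 1.8853%
β_Ivers = ρ·σ_i/σ_m = 0.671 × 21.95 / 15.97 = 0.9223
E(R_Ivers) = R_f + β × MRP = 1.8853% + 0.9223 × 6.9557% = 8.30%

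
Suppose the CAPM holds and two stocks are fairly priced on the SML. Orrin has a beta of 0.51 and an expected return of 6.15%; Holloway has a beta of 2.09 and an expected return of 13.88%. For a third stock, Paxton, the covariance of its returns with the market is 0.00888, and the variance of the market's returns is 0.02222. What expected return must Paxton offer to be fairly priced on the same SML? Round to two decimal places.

MRP = (13.88% − 6.15%) / (2.09 − 0.51) = 4.8924%
R_f = 6.15% − 0.51 × 4.8924% = 3.6549%
β_Paxton = Cov / Var(R_m) = 0.00888 / 0.02222 = 0.3996
E(R_Paxton) = R_f + β × MRP = 3.6549% + 0.3996 × 4.8924% = 5.61%

5.61%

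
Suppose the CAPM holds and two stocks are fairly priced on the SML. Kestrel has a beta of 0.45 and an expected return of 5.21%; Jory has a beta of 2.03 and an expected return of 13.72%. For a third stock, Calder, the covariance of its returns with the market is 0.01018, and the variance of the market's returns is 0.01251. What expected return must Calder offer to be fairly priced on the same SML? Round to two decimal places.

MRP = (13.72% − 5.21%) / (2.03 − 0.45) = 5.3861%
R_f = 5.21% − 0.45 × 5.3861% = 2.7863%
β_Calder = Cov / Var(R_m) = 0.01018 / 0.01251 = 0.8137
E(R_Calder) = R_f + β × MRP = 2.7863% + 0.8137 × 5.3861% = 7.17%

7.17%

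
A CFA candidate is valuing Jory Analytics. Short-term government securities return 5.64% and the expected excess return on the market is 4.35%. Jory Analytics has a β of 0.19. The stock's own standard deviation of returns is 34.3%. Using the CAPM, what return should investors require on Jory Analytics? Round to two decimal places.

E(R) = R_f + β × MRP = 5.64% + 0.19 × 4.35% = 6.47%

6.47%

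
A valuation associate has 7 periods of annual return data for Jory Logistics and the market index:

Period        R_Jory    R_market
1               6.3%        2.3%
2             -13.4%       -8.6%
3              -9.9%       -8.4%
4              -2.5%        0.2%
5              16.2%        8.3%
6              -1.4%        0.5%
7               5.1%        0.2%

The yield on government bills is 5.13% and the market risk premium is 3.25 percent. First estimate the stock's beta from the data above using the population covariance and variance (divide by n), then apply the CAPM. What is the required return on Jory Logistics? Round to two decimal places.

10.39%

Mean R_i = (6.3 − 13.4 − 9.9 − 2.5 + 16.2 − 1.4 + 5.1) / 7 = 0.0571%
Mean R_m = (2.3 − 8.6 − 8.4 + 0.2 + 8.3 + 0.5 + 0.2) / 7 = -0.7857%
Σ(R_i − R̄_i)(R_m − R̄_m) = 347.4843  ⇒  Cov = 347.4843 / 7 = 49.6406
Σ(R_m − R̄_m)² = 214.7086  ⇒  Var(R_m) = 214.7086 / 7 = 30.6727
β = Cov / Var(R_m) = 49.6406 / 30.6727 = 1.6184
E(R) = R_f + β × MRP = 5.13% + 1.6184 × 3.25% = 10.39%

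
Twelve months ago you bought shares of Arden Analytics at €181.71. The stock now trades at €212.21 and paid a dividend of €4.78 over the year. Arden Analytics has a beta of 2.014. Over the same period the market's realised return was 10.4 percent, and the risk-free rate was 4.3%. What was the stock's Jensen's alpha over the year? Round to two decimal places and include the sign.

+2.83%

Realised HPR = (P1 + D1 − P0) / P0 = (212.21 + 4.78 − 181.71) / 181.71 = 35.28 / 181.71 = 19.4156%
MRP = 10.4% − 4.3% = 6.10%
CAPM required = R_f + β·MRP = 4.3% + 2.014 × 6.1% = 16.5854%
α = realised − required = 19.4156% − 16.5854% = +2.83%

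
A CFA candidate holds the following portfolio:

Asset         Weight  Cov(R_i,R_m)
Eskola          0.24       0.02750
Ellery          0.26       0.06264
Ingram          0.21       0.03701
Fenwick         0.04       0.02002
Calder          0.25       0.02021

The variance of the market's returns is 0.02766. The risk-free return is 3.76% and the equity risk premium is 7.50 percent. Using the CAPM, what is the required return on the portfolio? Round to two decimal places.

13.66%

β_Eskola = 0.02750 / 0.02766 = 0.9942
β_Ellery = 0.06264 / 0.02766 = 2.2646
β_Ingram = 0.03701 / 0.02766 = 1.3380
β_Fenwick = 0.02002 / 0.02766 = 0.7238
β_Calder = 0.02021 / 0.02766 = 0.7307
β_P = Σ w_i β_i = 0.24×0.9942 + 0.26×2.2646 + 0.21×1.3380 + 0.04×0.7238 + 0.25×0.7307 = 1.3200
E(R_P) = R_f + β_P × MRP = 3.76% + 1.3200 × 7.50% = 13.66%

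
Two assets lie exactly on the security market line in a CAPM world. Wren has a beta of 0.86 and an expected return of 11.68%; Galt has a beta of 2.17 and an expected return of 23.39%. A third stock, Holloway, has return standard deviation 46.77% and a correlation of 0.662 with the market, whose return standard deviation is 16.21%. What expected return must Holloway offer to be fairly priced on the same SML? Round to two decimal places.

21.07%

MRP = (23.39% − 11.68%) / (2.17 − 0.86) = 8.9389%
R_f = 11.68% − 0.86 × 8.9389% = 3.9925%
β_Holloway = ρ·σ_i/σ_m = 0.662 × 46.77 / 16.21 = 1.9100
E(R_Holloway) = R_f + β × MRP = 3.9925% + 1.9100 × 8.9389% = 21.07%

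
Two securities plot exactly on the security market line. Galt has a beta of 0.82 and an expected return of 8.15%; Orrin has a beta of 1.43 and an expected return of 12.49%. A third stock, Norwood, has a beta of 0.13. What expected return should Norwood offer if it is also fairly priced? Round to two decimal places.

MRP (SML slope) = (12.49% − 8.15%) / (1.43 − 0.82) = 4.34% / 0.61 = 7.1148%
R_f (intercept) = 8.15% − 0.82 × 7.1148% = 2.3159%
E(R_Norwood) = R_f + β × MRP = 2.3159% + 0.13 × 7.1148% = 3.24%

3.24%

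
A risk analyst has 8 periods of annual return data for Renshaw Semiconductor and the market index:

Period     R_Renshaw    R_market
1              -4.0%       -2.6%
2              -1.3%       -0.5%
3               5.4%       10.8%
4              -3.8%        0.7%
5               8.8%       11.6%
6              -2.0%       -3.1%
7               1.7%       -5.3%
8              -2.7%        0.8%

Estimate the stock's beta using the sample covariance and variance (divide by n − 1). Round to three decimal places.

0.578

Mean R_i = (-4.0 − 1.3 + 5.4 − 3.8 + 8.8 − 2.0 + 1.7 − 2.7) / 8 = 0.2625%
Mean R_m = (-2.6 − 0.5 + 10.8 + 0.7 + 11.6 − 3.1 − 5.3 + 0.8) / 8 = 1.5500%
Σ(R_i − R̄_i)(R_m − R̄_m) = 160.5650  ⇒  Cov = 160.5650 / 7 = 22.9379
Σ(R_m − R̄_m)² = 277.8200  ⇒  Var(R_m) = 277.8200 / 7 = 39.6886
β = Cov / Var(R_m) = 22.9379 / 39.6886 = 0.5779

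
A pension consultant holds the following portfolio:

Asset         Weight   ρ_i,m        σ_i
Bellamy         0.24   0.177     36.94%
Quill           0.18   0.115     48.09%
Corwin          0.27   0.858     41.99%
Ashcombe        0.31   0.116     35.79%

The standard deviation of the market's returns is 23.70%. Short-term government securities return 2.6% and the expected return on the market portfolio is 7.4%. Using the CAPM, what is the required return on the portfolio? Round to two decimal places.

β_Bellamy = 0.177 × 36.94% / 23.70% = 0.2759
β_Quill = 0.115 × 48.09% / 23.70% = 0.2333
β_Corwin = 0.858 × 41.99% / 23.70% = 1.5201
β_Ashcombe = 0.116 × 35.79% / 23.70% = 0.1752
β_P = Σ w_i β_i = 0.24×0.2759 + 0.18×0.2333 + 0.27×1.5201 + 0.31×0.1752 = 0.5729
MRP = 7.4% − 2.6% = 4.80%
E(R_P) = R_f + β_P × MRP = 2.6% + 0.5729 × 4.8% = 5.35%

5.35%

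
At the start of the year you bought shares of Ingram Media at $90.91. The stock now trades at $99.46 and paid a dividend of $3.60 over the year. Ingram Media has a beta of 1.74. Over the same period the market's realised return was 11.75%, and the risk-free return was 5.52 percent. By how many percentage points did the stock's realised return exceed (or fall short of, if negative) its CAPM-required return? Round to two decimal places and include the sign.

-3.00%

Realised HPR = (P1 + D1 − P0) / P0 = (99.46 + 3.60 − 90.91) / 90.91 = 12.15 / 90.91 = 13.3649%
MRP = 11.75% − 5.52% = 6.23%
CAPM required = R_f + β·MRP = 5.52% + 1.74 × 6.23% = 16.3602%
α = realised − required = 13.3649% − 16.3602% = -3.00%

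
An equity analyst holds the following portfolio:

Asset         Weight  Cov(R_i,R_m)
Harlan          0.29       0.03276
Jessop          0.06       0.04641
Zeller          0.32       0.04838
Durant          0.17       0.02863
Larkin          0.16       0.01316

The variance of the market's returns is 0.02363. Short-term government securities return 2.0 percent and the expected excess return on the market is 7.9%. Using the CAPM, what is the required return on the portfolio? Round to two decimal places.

13.61%

β_Harlan = 0.03276 / 0.02363 = 1.3864
β_Jessop = 0.04641 / 0.02363 = 1.9640
β_Zeller = 0.04838 / 0.02363 = 2.0474
β_Durant = 0.02863 / 0.02363 = 1.2116
β_Larkin = 0.01316 / 0.02363 = 0.5569
β_P = Σ w_i β_i = 0.29×1.3864 + 0.06×1.9640 + 0.32×2.0474 + 0.17×1.2116 + 0.16×0.5569 = 1.4701
E(R_P) = R_f + β_P × MRP = 2.0% + 1.4701 × 7.9% = 13.61%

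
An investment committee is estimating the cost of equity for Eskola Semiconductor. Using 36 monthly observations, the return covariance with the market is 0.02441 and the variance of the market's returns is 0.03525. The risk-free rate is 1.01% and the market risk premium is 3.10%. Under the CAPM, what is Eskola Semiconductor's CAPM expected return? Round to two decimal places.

β = Cov(R_i, R_m) / Var(R_m) = 0.02441 / 0.03525 = 0.6925
E(R) = R_f + β × MRP = 1.01% + 0.6925 × 3.10% = 3.16%

3.16%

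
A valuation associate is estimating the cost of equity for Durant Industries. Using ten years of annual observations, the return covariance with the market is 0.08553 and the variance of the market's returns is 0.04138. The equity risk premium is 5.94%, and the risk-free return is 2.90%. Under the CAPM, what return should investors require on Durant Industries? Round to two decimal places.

β = Cov(R_i, R_m) / Var(R_m) = 0.08553 / 0.04138 = 2.0669
E(R) = R_f + β × MRP = 2.90% + 2.0669 × 5.94% = 15.18%

15.18%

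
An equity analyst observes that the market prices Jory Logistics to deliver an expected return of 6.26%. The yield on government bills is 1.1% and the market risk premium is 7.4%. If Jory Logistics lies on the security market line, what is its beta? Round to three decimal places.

0.697

β = (E(R) − R_f) / MRP = (6.26% − 1.1%) / 7.4% = 5.16% / 7.4% = 0.697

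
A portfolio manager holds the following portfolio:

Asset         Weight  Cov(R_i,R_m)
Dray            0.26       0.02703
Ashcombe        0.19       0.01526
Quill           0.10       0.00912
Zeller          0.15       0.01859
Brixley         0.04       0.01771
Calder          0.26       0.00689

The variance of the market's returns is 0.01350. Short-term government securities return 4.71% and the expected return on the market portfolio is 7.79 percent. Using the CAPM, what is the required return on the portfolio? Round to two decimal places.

8.39%

β_Dray = 0.02703 / 0.01350 = 2.0022
β_Ashcombe = 0.01526 / 0.01350 = 1.1304
β_Quill = 0.00912 / 0.01350 = 0.6756
β_Zeller = 0.01859 / 0.01350 = 1.3770
β_Brixley = 0.01771 / 0.01350 = 1.3119
β_Calder = 0.00689 / 0.01350 = 0.5104
β_P = Σ w_i β_i = 0.26×2.0022 + 0.19×1.1304 + 0.10×0.6756 + 0.15×1.3770 + 0.04×1.3119 + 0.26×0.5104 = 1.1946
MRP = 7.79% − 4.71% = 3.08%
E(R_P) = R_f + β_P × MRP = 4.71% + 1.1946 × 3.08% = 8.39%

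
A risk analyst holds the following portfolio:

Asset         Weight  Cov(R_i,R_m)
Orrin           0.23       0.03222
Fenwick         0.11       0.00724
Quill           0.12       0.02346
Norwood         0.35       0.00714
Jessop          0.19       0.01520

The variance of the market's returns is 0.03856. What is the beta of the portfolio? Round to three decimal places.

β_Orrin = 0.03222 / 0.03856 = 0.8356
β_Fenwick = 0.00724 / 0.03856 = 0.1878
β_Quill = 0.02346 / 0.03856 = 0.6084
β_Norwood = 0.00714 / 0.03856 = 0.1852
β_Jessop = 0.01520 / 0.03856 = 0.3942
β_P = Σ w_i β_i = 0.23×0.8356 + 0.11×0.1878 + 0.12×0.6084 + 0.35×0.1852 + 0.19×0.3942 = 0.4256

0.426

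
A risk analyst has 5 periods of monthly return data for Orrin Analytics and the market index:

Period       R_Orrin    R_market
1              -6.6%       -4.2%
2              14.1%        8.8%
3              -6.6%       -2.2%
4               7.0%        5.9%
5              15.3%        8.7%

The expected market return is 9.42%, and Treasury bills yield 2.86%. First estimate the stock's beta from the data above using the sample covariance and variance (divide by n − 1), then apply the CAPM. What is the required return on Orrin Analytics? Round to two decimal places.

14.11%

Mean R_i = (-6.6 + 14.1 − 6.6 + 7.0 + 15.3) / 5 = 4.6400%
Mean R_m = (-4.2 + 8.8 − 2.2 + 5.9 + 8.7) / 5 = 3.4000%
Σ(R_i − R̄_i)(R_m − R̄_m) = 261.8500  ⇒  Cov = 261.8500 / 4 = 65.4625
Σ(R_m − R̄_m)² = 152.6200  ⇒  Var(R_m) = 152.6200 / 4 = 38.1550
β = Cov / Var(R_m) = 65.4625 / 38.1550 = 1.7157
MRP = 9.42% − 2.86% = 6.56%
E(R) = R_f + β × MRP = 2.86% + 1.7157 × 6.56% = 14.11%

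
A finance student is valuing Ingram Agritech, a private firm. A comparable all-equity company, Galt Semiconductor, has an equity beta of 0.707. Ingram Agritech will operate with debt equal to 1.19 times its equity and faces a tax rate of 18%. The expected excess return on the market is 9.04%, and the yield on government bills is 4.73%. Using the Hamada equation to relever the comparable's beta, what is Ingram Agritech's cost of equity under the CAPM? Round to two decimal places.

β_L = β_U × [1 + (1 − t)(D/E)] = 0.707 × [1 + (1 − 0.18) × 1.19]
    = 0.707 × [1 + 0.82 × 1.19] = 0.707 × 1.9758 = 1.3969
E(R) = R_f + β_L × MRP = 4.73% + 1.3969 × 9.04% = 17.36%

17.36%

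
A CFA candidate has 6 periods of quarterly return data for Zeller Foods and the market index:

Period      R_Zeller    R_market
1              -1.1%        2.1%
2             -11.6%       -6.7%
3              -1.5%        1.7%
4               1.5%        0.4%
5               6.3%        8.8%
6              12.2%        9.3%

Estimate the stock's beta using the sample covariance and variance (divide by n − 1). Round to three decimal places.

1.293

Mean R_i = (-1.1 − 11.6 − 1.5 + 1.5 + 6.3 + 12.2) / 6 = 0.9667%
Mean R_m = (2.1 − 6.7 + 1.7 + 0.4 + 8.8 + 9.3) / 6 = 2.6000%
Σ(R_i − R̄_i)(R_m − R̄_m) = 227.2800  ⇒  Cov = 227.2800 / 5 = 45.4560
Σ(R_m − R̄_m)² = 175.7200  ⇒  Var(R_m) = 175.7200 / 5 = 35.1440
β = Cov / Var(R_m) = 45.4560 / 35.1440 = 1.2934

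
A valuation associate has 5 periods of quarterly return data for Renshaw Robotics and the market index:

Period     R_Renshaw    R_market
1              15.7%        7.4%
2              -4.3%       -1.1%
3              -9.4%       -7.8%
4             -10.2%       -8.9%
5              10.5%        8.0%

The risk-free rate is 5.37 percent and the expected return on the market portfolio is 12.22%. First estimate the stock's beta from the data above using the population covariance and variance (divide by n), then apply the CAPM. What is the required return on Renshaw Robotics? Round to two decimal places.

Mean R_i = (15.7 − 4.3 − 9.4 − 10.2 + 10.5) / 5 = 0.4600%
Mean R_m = (7.4 − 1.1 − 7.8 − 8.9 + 8.0) / 5 = -0.4800%
Σ(R_i − R̄_i)(R_m − R̄_m) = 370.1140  ⇒  Cov = 370.1140 / 5 = 74.0228
Σ(R_m − R̄_m)² = 258.8680  ⇒  Var(R_m) = 258.8680 / 5 = 51.7736
β = Cov / Var(R_m) = 74.0228 / 51.7736 = 1.4297
MRP = 12.22% − 5.37% = 6.85%
E(R) = R_f + β × MRP = 5.37% + 1.4297 × 6.85% = 15.16%

15.16%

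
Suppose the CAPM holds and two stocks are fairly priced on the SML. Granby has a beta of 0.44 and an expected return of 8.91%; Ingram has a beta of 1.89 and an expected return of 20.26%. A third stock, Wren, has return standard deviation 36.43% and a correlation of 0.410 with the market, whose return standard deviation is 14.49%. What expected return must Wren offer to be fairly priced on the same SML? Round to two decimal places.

MRP = (20.26% − 8.91%) / (1.89 − 0.44) = 7.8276%
R_f = 8.91% − 0.44 × 7.8276% = 5.4659%
β_Wren = ρ·σ_i/σ_m = 0.410 × 36.43 / 14.49 = 1.0308
E(R_Wren) = R_f + β × MRP = 5.4659% + 1.0308 × 7.8276% = 13.53%

13.53%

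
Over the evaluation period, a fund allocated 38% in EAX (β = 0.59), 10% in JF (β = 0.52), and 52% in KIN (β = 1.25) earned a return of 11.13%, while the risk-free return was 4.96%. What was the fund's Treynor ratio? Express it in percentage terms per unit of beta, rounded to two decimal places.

β_P = 0.38×0.59 + 0.10×0.52 + 0.52×1.25 = 0.9262
Treynor = (R_P − R_f) / β_P = (11.13% − 4.96%) / 0.9262 = 6.17% / 0.9262 = 6.66%

6.66%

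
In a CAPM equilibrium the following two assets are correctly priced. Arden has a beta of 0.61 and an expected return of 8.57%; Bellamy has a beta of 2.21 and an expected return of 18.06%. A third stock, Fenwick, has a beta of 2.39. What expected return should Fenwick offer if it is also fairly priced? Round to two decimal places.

MRP (SML slope) = (18.06% − 8.57%) / (2.21 − 0.61) = 9.49% / 1.60 = 5.9313%
R_f (intercept) = 8.57% − 0.61 × 5.9313% = 4.9519%
E(R_Fenwick) = R_f + β × MRP = 4.9519% + 2.39 × 5.9313% = 19.13%

19.13%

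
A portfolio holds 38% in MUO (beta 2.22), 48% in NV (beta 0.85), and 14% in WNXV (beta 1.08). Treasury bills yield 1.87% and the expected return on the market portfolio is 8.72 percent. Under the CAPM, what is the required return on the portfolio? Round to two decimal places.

11.48%

β_P = Σ w_i β_i = 0.38×2.22 + 0.48×0.85 + 0.14×1.08 = 1.4028
MRP = 8.72% − 1.87% = 6.85%
E(R_P) = R_f + β_P × MRP = 1.87% + 1.4028 × 6.85% = 11.48%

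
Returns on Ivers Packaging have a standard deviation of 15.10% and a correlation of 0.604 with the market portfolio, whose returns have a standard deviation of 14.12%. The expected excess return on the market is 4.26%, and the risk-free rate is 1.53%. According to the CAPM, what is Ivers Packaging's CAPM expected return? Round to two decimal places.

4.28%

β = ρ × σ_i / σ_m = 0.604 × 15.10% / 14.12% = 0.6459
E(R) = 1.53% + 0.6459 × 4.26% = 4.28%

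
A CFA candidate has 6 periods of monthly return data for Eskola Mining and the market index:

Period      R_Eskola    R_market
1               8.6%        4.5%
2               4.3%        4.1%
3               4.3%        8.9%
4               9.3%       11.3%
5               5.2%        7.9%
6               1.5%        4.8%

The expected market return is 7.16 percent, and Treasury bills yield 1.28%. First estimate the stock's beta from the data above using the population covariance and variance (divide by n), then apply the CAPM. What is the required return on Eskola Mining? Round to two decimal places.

3.82%

Mean R_i = (8.6 + 4.3 + 4.3 + 9.3 + 5.2 + 1.5) / 6 = 5.5333%
Mean R_m = (4.5 + 4.1 + 8.9 + 11.3 + 7.9 + 4.8) / 6 = 6.9167%
Σ(R_i − R̄_i)(R_m − R̄_m) = 18.3367  ⇒  Cov = 18.3367 / 6 = 3.0561
Σ(R_m − R̄_m)² = 42.3683  ⇒  Var(R_m) = 42.3683 / 6 = 7.0614
β = Cov / Var(R_m) = 3.0561 / 7.0614 = 0.4328
MRP = 7.16% − 1.28% = 5.88%
E(R) = R_f + β × MRP = 1.28% + 0.4328 × 5.88% = 3.82%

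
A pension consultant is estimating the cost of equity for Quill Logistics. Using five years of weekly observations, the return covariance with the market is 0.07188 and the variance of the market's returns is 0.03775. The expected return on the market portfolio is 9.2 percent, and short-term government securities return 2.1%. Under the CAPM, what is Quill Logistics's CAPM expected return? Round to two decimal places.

β = Cov(R_i, R_m) / Var(R_m) = 0.07188 / 0.03775 = 1.9041
MRP = 9.2% − 2.1% = 7.10%
E(R) = R_f + β × MRP = 2.1% + 1.9041 × 7.1% = 15.62%

15.62%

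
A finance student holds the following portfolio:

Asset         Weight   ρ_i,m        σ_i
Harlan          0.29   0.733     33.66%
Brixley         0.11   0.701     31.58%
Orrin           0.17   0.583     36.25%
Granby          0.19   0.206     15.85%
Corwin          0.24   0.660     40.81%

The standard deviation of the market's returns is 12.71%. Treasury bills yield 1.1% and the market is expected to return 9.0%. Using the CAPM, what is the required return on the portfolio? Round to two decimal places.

β_Harlan = 0.733 × 33.66% / 12.71% = 1.9412
β_Brixley = 0.701 × 31.58% / 12.71% = 1.7417
β_Orrin = 0.583 × 36.25% / 12.71% = 1.6628
β_Granby = 0.206 × 15.85% / 12.71% = 0.2569
β_Corwin = 0.660 × 40.81% / 12.71% = 2.1192
β_P = Σ w_i β_i = 0.29×1.9412 + 0.11×1.7417 + 0.17×1.6628 + 0.19×0.2569 + 0.24×2.1192 = 1.5946
MRP = 9.0% − 1.1% = 7.90%
E(R_P) = R_f + β_P × MRP = 1.1% + 1.5946 × 7.9% = 13.70%

13.70%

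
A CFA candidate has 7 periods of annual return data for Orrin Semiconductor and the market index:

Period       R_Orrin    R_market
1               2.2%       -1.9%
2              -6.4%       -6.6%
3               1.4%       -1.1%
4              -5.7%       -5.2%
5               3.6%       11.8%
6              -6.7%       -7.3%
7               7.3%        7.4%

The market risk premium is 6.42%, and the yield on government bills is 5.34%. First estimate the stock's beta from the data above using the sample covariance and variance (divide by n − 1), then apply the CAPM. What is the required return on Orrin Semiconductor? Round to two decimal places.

9.53%

Mean R_i = (2.2 − 6.4 + 1.4 − 5.7 + 3.6 − 6.7 + 7.3) / 7 = -0.6143%
Mean R_m = (-1.9 − 6.6 − 1.1 − 5.2 + 11.8 − 7.3 + 7.4) / 7 = -0.4143%
Σ(R_i − R̄_i)(R_m − R̄_m) = 209.7886  ⇒  Cov = 209.7886 / 6 = 34.9648
Σ(R_m − R̄_m)² = 321.5086  ⇒  Var(R_m) = 321.5086 / 6 = 53.5848
β = Cov / Var(R_m) = 34.9648 / 53.5848 = 0.6525
E(R) = R_f + β × MRP = 5.34% + 0.6525 × 6.42% = 9.53%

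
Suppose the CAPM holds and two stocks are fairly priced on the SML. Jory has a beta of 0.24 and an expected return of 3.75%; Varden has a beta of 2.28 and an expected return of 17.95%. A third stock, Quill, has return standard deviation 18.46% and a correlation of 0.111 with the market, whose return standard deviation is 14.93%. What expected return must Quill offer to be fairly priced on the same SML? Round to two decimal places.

3.03%

MRP = (17.95% − 3.75%) / (2.28 − 0.24) = 6.9608%
R_f = 3.75% − 0.24 × 6.9608% = 2.0794%
β_Quill = ρ·σ_i/σ_m = 0.111 × 18.46 / 14.93 = 0.1372
E(R_Quill) = R_f + β × MRP = 2.0794% + 0.1372 × 6.9608% = 3.03%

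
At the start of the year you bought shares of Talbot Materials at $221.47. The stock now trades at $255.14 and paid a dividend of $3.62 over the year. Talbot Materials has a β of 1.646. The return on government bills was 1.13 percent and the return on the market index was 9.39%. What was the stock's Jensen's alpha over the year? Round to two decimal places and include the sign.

+2.11%

Realised HPR = (P1 + D1 − P0) / P0 = (255.14 + 3.62 − 221.47) / 221.47 = 37.29 / 221.47 = 16.8375%
MRP = 9.39% − 1.13% = 8.26%
CAPM required = R_f + β·MRP = 1.13% + 1.646 × 8.26% = 14.72596%
α = realised − required = 16.8375% − 14.72596% = +2.11%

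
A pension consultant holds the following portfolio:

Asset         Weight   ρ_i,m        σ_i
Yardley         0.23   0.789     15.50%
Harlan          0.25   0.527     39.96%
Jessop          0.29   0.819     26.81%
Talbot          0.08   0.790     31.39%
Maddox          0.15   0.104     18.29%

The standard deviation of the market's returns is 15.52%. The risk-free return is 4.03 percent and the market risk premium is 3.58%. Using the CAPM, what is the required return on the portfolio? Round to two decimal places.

β_Yardley = 0.789 × 15.50% / 15.52% = 0.7880
β_Harlan = 0.527 × 39.96% / 15.52% = 1.3569
β_Jessop = 0.819 × 26.81% / 15.52% = 1.4148
β_Talbot = 0.790 × 31.39% / 15.52% = 1.5978
β_Maddox = 0.104 × 18.29% / 15.52% = 0.1226
β_P = Σ w_i β_i = 0.23×0.7880 + 0.25×1.3569 + 0.29×1.4148 + 0.08×1.5978 + 0.15×0.1226 = 1.0770
E(R_P) = R_f + β_P × MRP = 4.03% + 1.0770 × 3.58% = 7.89%

7.89%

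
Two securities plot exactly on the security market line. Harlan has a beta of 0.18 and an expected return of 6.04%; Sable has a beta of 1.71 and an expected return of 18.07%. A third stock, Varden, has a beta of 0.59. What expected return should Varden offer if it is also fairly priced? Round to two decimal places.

MRP (SML slope) = (18.07% − 6.04%) / (1.71 − 0.18) = 12.03% / 1.53 = 7.8627%
R_f (intercept) = 6.04% − 0.18 × 7.8627% = 4.6247%
E(R_Varden) = R_f + β × MRP = 4.6247% + 0.59 × 7.8627% = 9.26%

9.26%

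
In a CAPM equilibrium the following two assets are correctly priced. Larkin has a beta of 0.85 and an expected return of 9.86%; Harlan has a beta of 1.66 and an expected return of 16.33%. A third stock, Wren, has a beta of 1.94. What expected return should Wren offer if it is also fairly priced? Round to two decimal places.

MRP (SML slope) = (16.33% − 9.86%) / (1.66 − 0.85) = 6.47% / 0.81 = 7.9877%
R_f (intercept) = 9.86% − 0.85 × 7.9877% = 3.0705%
E(R_Wren) = R_f + β × MRP = 3.0705% + 1.94 × 7.9877% = 18.57%

18.57%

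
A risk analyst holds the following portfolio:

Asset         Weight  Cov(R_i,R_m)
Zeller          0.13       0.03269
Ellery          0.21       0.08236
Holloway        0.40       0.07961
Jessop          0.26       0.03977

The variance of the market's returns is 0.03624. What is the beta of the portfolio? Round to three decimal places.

1.759

β_Zeller = 0.03269 / 0.03624 = 0.9020
β_Ellery = 0.08236 / 0.03624 = 2.2726
β_Holloway = 0.07961 / 0.03624 = 2.1967
β_Jessop = 0.03977 / 0.03624 = 1.0974
β_P = Σ w_i β_i = 0.13×0.9020 + 0.21×2.2726 + 0.40×2.1967 + 0.26×1.0974 = 1.7585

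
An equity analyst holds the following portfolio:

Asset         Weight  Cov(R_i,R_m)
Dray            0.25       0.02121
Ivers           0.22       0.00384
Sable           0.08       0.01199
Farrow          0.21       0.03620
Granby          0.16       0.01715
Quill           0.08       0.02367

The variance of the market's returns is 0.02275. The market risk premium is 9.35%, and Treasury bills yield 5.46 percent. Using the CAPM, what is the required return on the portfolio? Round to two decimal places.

13.41%

β_Dray = 0.02121 / 0.02275 = 0.9323
β_Ivers = 0.00384 / 0.02275 = 0.1688
β_Sable = 0.01199 / 0.02275 = 0.5270
β_Farrow = 0.03620 / 0.02275 = 1.5912
β_Granby = 0.01715 / 0.02275 = 0.7538
β_Quill = 0.02367 / 0.02275 = 1.0404
β_P = Σ w_i β_i = 0.25×0.9323 + 0.22×0.1688 + 0.08×0.5270 + 0.21×1.5912 + 0.16×0.7538 + 0.08×1.0404 = 0.8504
E(R_P) = R_f + β_P × MRP = 5.46% + 0.8504 × 9.35% = 13.41%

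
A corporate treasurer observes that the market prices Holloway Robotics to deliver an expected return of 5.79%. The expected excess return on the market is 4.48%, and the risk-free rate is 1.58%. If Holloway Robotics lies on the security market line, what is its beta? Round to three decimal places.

0.940

β = (E(R) − R_f) / MRP = (5.79% − 1.58%) / 4.48% = 4.21% / 4.48% = 0.940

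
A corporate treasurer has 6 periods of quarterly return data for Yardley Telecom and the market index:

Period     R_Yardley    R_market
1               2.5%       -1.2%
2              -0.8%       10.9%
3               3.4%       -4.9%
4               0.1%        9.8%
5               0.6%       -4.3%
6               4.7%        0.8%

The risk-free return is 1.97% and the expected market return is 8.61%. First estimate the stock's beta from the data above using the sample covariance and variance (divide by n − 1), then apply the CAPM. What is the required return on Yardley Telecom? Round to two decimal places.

0.70%

Mean R_i = (2.5 − 0.8 + 3.4 + 0.1 + 0.6 + 4.7) / 6 = 1.7500%
Mean R_m = (-1.2 + 10.9 − 4.9 + 9.8 − 4.3 + 0.8) / 6 = 1.8500%
Σ(R_i − R̄_i)(R_m − R̄_m) = -45.6450  ⇒  Cov = -45.6450 / 5 = -9.1290
Σ(R_m − R̄_m)² = 238.8950  ⇒  Var(R_m) = 238.8950 / 5 = 47.7790
β = Cov / Var(R_m) = -9.1290 / 47.7790 = -0.1911
MRP = 8.61% − 1.97% = 6.64%
E(R) = R_f + β × MRP = 1.97% + -0.1911 × 6.64% = 0.70%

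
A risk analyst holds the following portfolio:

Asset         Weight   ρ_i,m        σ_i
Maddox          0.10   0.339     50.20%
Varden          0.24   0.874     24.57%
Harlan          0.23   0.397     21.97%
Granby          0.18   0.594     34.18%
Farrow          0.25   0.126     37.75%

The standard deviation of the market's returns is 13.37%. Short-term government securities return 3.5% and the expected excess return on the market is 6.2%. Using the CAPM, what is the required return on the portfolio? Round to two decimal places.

9.86%

β_Maddox = 0.339 × 50.20% / 13.37% = 1.2728
β_Varden = 0.874 × 24.57% / 13.37% = 1.6061
β_Harlan = 0.397 × 21.97% / 13.37% = 0.6524
β_Granby = 0.594 × 34.18% / 13.37% = 1.5185
β_Farrow = 0.126 × 37.75% / 13.37% = 0.3558
β_P = Σ w_i β_i = 0.10×1.2728 + 0.24×1.6061 + 0.23×0.6524 + 0.18×1.5185 + 0.25×0.3558 = 1.0251
E(R_P) = R_f + β_P × MRP = 3.5% + 1.0251 × 6.2% = 9.86%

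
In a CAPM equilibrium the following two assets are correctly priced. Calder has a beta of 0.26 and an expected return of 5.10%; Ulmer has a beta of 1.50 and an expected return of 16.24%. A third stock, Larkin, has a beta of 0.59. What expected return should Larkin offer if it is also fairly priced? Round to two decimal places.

8.06%

MRP (SML slope) = (16.24% − 5.10%) / (1.50 − 0.26) = 11.14% / 1.24 = 8.9839%
R_f (intercept) = 5.10% − 0.26 × 8.9839% = 2.7642%
E(R_Larkin) = R_f + β × MRP = 2.7642% + 0.59 × 8.9839% = 8.06%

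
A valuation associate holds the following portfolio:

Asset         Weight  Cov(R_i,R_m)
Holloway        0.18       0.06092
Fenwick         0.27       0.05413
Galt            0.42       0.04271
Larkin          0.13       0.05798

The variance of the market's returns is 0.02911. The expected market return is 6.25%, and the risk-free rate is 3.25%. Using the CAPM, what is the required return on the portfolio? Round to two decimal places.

β_Holloway = 0.06092 / 0.02911 = 2.0928
β_Fenwick = 0.05413 / 0.02911 = 1.8595
β_Galt = 0.04271 / 0.02911 = 1.4672
β_Larkin = 0.05798 / 0.02911 = 1.9918
β_P = Σ w_i β_i = 0.18×2.0928 + 0.27×1.8595 + 0.42×1.4672 + 0.13×1.9918 = 1.7539
MRP = 6.25% − 3.25% = 3.00%
E(R_P) = R_f + β_P × MRP = 3.25% + 1.7539 × 3.00% = 8.51%

8.51%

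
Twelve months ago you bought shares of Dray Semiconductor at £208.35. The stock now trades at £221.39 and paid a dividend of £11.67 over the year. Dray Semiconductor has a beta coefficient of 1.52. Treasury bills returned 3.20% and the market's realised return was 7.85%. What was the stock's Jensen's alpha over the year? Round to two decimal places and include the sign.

+1.59%

Realised HPR = (P1 + D1 − P0) / P0 = (221.39 + 11.67 − 208.35) / 208.35 = 24.71 / 208.35 = 11.8599%
MRP = 7.85% − 3.20% = 4.65%
CAPM required = R_f + β·MRP = 3.20% + 1.52 × 4.65% = 10.2680%
α = realised − required = 11.8599% − 10.2680% = +1.59%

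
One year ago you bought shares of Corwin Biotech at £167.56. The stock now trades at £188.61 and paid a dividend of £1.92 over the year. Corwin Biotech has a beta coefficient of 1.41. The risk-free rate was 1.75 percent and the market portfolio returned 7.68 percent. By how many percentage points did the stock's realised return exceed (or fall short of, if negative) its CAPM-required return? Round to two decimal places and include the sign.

+3.60%

Realised HPR = (P1 + D1 − P0) / P0 = (188.61 + 1.92 − 167.56) / 167.56 = 22.97 / 167.56 = 13.7085%
MRP = 7.68% − 1.75% = 5.93%
CAPM required = R_f + β·MRP = 1.75% + 1.41 × 5.93% = 10.1113%
α = realised − required = 13.7085% − 10.1113% = +3.60%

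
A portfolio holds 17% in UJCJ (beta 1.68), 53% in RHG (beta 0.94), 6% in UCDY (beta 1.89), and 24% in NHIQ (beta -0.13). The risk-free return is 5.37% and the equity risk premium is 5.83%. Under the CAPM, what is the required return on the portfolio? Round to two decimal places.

β_P = Σ w_i β_i = 0.17×1.68 + 0.53×0.94 + 0.06×1.89 + 0.24×-0.13 = 0.8660
E(R_P) = R_f + β_P × MRP = 5.37% + 0.8660 × 5.83% = 10.42%

10.42%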